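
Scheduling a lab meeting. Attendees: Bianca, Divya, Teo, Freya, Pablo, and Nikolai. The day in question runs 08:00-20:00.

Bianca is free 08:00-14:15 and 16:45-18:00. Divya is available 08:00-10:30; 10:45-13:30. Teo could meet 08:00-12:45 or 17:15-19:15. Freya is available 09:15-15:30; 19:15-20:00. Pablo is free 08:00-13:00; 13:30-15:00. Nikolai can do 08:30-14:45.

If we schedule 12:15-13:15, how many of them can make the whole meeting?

4

Bianca, Divya, Freya, and Nikolai can make the full 12:15-13:15 slot — that's 4.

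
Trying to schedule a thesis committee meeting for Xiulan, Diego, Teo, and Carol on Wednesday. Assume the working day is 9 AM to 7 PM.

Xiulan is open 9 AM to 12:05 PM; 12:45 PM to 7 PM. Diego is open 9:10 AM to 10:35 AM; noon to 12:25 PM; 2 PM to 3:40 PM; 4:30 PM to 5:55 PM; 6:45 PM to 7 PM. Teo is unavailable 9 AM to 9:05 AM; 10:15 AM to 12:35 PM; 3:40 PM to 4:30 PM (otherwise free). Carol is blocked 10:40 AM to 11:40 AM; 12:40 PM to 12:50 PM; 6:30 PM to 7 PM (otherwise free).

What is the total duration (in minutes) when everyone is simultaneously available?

Xiulan free: 09:00-12:05, 12:45-19:00.
Diego free: 09:10-10:35, 12:00-12:25, 14:00-15:40, 16:30-17:55, 18:45-19:00.
Teo free: 09:05-10:15, 12:35-15:40, 16:30-19:00 (invert busy blocks within the working day).
Carol free: 09:00-10:40, 11:40-12:40, 12:50-18:30 (invert busy blocks within the working day).
Xiulan ∩ Diego: 09:10-10:35, 12:00-12:05, 14:00-15:40, 16:30-17:55, 18:45-19:00.
Xiulan ∩ Diego ∩ Teo: 09:10-10:15, 14:00-15:40, 16:30-17:55, 18:45-19:00.
Xiulan ∩ Diego ∩ Teo ∩ Carol: 09:10-10:15, 14:00-15:40, 16:30-17:55.
Summing the common windows: 65 + 100 + 85 = 250 minutes.

250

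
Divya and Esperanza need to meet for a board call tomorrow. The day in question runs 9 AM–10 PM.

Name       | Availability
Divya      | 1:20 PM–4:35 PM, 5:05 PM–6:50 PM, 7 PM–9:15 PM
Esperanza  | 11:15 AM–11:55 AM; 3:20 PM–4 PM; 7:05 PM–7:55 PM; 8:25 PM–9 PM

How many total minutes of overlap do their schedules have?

Divya ∩ Esperanza: 15:20-16:00, 19:05-19:55, 20:25-21:00.
Those are the intersection windows.
Summing the common windows: 40 + 50 + 35 = 125 minutes.

125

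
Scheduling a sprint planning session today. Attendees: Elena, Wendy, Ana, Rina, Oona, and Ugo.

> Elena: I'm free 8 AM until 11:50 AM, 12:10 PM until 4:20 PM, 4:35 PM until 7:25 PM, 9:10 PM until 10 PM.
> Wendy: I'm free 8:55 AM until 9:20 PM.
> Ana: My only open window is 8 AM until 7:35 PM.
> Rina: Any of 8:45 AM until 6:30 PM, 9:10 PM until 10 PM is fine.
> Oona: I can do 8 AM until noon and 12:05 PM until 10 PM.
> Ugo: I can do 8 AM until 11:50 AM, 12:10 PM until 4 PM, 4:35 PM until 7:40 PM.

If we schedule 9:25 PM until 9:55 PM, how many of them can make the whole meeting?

3

Elena, Rina, and Oona can make the full 21:25-21:55 slot — that's 3.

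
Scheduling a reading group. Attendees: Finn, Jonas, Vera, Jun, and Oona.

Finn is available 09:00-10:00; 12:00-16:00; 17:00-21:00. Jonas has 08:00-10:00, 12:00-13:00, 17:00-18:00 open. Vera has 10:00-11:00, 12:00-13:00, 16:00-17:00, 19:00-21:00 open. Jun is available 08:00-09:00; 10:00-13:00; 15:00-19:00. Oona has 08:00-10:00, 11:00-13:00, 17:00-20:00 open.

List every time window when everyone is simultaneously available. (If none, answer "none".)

12:00-13:00

Finn ∩ Jonas: 09:00-10:00, 12:00-13:00, 17:00-18:00.
Finn ∩ Jonas ∩ Vera: 12:00-13:00.
Finn ∩ Jonas ∩ Vera ∩ Jun: 12:00-13:00.
Finn ∩ Jonas ∩ Vera ∩ Jun ∩ Oona: 12:00-13:00.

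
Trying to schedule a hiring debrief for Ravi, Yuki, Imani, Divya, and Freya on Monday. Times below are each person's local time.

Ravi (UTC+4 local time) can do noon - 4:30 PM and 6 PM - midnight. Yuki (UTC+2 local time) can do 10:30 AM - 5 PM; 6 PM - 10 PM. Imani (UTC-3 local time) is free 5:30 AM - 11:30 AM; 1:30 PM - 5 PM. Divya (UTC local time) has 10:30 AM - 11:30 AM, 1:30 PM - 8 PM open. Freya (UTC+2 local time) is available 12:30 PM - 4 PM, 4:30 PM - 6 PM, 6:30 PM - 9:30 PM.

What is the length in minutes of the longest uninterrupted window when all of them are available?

180

Ravi in UTC: 08:00-12:30, 14:00-20:00 (subtract 4h to convert from UTC+4).
Yuki in UTC: 08:30-15:00, 16:00-20:00 (subtract 2h to convert from UTC+2).
Imani in UTC: 08:30-14:30, 16:30-20:00 (add 3h to convert from UTC-3).
Divya in UTC: 10:30-11:30, 13:30-20:00.
Freya in UTC: 10:30-14:00, 14:30-16:00, 16:30-19:30 (subtract 2h to convert from UTC+2).
Ravi ∩ Yuki: 08:30-12:30, 14:00-15:00, 16:00-20:00.
Ravi ∩ Yuki ∩ Imani: 08:30-12:30, 14:00-14:30, 16:30-20:00.
Ravi ∩ Yuki ∩ Imani ∩ Divya: 10:30-11:30, 14:00-14:30, 16:30-20:00.
Ravi ∩ Yuki ∩ Imani ∩ Divya ∩ Freya: 10:30-11:30, 16:30-19:30.
The longest is 16:30-19:30 at 180 minutes.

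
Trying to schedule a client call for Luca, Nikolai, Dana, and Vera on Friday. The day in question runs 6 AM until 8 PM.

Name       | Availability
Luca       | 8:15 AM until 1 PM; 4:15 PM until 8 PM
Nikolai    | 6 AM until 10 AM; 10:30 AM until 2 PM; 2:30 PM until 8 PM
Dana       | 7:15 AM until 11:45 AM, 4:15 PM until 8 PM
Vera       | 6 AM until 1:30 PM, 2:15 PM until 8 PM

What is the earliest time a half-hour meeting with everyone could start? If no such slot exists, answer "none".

Luca ∩ Nikolai: 08:15-10:00, 10:30-13:00, 16:15-20:00.
Luca ∩ Nikolai ∩ Dana: 08:15-10:00, 10:30-11:45, 16:15-20:00.
Luca ∩ Nikolai ∩ Dana ∩ Vera: 08:15-10:00, 10:30-11:45, 16:15-20:00.
The first common window of at least 30 minutes is 08:15-10:00, so the earliest start is 08:15.

08:15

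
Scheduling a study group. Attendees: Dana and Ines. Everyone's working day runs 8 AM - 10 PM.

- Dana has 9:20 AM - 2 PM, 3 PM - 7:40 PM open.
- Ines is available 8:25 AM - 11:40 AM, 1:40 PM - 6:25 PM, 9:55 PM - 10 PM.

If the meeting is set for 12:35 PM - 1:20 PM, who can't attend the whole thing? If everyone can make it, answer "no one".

Ines

Dana: free for 12:35-13:20. Ines: not fully free for 12:35-13:20.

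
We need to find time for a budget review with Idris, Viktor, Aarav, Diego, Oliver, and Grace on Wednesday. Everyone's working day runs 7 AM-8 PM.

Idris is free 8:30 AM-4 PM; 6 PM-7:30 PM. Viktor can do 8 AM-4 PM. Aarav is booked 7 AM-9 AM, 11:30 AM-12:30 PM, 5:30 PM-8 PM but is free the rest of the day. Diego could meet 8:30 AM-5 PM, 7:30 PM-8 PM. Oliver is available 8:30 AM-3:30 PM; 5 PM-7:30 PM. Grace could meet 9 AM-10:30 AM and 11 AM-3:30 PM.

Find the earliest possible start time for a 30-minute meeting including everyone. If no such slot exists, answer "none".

09:00

Idris free: 08:30-16:00, 18:00-19:30.
Viktor free: 08:00-16:00.
Aarav free: 09:00-11:30, 12:30-17:30 (invert busy blocks within the working day).
Diego free: 08:30-17:00, 19:30-20:00.
Oliver free: 08:30-15:30, 17:00-19:30.
Grace free: 09:00-10:30, 11:00-15:30.
Idris ∩ Viktor: 08:30-16:00.
Idris ∩ Viktor ∩ Aarav: 09:00-11:30, 12:30-16:00.
Idris ∩ Viktor ∩ Aarav ∩ Diego: 09:00-11:30, 12:30-16:00.
Idris ∩ Viktor ∩ Aarav ∩ Diego ∩ Oliver: 09:00-11:30, 12:30-15:30.
Idris ∩ Viktor ∩ Aarav ∩ Diego ∩ Oliver ∩ Grace: 09:00-10:30, 11:00-11:30, 12:30-15:30.
The first common window of at least 30 minutes is 09:00-10:30, so the earliest start is 09:00.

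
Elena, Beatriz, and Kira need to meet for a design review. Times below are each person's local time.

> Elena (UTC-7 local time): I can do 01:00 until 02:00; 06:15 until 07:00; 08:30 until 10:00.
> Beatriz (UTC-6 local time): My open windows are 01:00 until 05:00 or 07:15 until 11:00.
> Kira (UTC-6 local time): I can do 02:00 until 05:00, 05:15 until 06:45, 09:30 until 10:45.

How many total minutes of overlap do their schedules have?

Elena in UTC: 08:00-09:00, 13:15-14:00, 15:30-17:00 (add 7h to convert from UTC-7).
Beatriz in UTC: 07:00-11:00, 13:15-17:00 (add 6h to convert from UTC-6).
Kira in UTC: 08:00-11:00, 11:15-12:45, 15:30-16:45 (add 6h to convert from UTC-6).
Elena ∩ Beatriz: 08:00-09:00, 13:15-14:00, 15:30-17:00.
Elena ∩ Beatriz ∩ Kira: 08:00-09:00, 15:30-16:45.
So the common availability across everyone is 08:00-09:00, 15:30-16:45.
Summing the common windows: 60 + 75 = 135 minutes.

135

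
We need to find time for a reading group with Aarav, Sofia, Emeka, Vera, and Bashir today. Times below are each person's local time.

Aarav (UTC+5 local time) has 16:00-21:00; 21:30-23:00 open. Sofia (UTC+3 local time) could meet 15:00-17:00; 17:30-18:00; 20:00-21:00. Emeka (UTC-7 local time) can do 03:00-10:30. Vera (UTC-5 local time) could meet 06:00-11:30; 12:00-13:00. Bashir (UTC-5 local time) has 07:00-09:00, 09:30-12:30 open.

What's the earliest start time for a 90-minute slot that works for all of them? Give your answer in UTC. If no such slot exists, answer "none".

12:00

Aarav in UTC: 11:00-16:00, 16:30-18:00 (subtract 5h to convert from UTC+5).
Sofia in UTC: 12:00-14:00, 14:30-15:00, 17:00-18:00 (subtract 3h to convert from UTC+3).
Emeka in UTC: 10:00-17:30 (add 7h to convert from UTC-7).
Vera in UTC: 11:00-16:30, 17:00-18:00 (add 5h to convert from UTC-5).
Bashir in UTC: 12:00-14:00, 14:30-17:30 (add 5h to convert from UTC-5).
Aarav ∩ Sofia: 12:00-14:00, 14:30-15:00, 17:00-18:00.
Aarav ∩ Sofia ∩ Emeka: 12:00-14:00, 14:30-15:00, 17:00-17:30.
Aarav ∩ Sofia ∩ Emeka ∩ Vera: 12:00-14:00, 14:30-15:00, 17:00-17:30.
Aarav ∩ Sofia ∩ Emeka ∩ Vera ∩ Bashir: 12:00-14:00, 14:30-15:00, 17:00-17:30.
The first common window of at least 90 minutes is 12:00-14:00, so the earliest start is 12:00.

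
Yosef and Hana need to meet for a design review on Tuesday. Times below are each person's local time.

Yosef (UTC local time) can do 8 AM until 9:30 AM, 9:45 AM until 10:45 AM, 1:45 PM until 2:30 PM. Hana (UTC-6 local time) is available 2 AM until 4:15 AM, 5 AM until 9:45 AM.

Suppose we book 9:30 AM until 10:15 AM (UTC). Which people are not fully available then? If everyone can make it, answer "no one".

Yosef

Yosef in UTC: 08:00-09:30, 09:45-10:45, 13:45-14:30.
Hana in UTC: 08:00-10:15, 11:00-15:45 (add 6h to convert from UTC-6).
Yosef: not fully free for 09:30-10:15. Hana: free for 09:30-10:15.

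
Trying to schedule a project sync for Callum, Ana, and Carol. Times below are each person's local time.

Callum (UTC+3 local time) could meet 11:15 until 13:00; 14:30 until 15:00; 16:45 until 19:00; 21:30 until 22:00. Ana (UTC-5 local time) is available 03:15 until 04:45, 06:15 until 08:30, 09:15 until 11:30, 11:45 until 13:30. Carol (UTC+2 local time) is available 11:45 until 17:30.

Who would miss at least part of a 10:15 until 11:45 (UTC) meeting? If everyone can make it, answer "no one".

Callum in UTC: 08:15-10:00, 11:30-12:00, 13:45-16:00, 18:30-19:00 (subtract 3h to convert from UTC+3).
Ana in UTC: 08:15-09:45, 11:15-13:30, 14:15-16:30, 16:45-18:30 (add 5h to convert from UTC-5).
Carol in UTC: 09:45-15:30 (subtract 2h to convert from UTC+2).
Callum: not fully free for 10:15-11:45. Ana: not fully free for 10:15-11:45. Carol: free for 10:15-11:45.

Ana, Callum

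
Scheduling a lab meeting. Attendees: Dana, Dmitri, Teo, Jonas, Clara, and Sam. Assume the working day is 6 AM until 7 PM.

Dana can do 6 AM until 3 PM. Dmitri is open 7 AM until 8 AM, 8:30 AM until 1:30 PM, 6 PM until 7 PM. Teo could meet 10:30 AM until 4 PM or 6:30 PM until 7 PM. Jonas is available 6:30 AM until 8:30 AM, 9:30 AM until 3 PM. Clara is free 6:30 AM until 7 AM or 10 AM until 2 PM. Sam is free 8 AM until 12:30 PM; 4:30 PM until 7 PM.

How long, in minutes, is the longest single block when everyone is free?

Dana ∩ Dmitri: 07:00-08:00, 08:30-13:30.
Dana ∩ Dmitri ∩ Teo: 10:30-13:30.
Dana ∩ Dmitri ∩ Teo ∩ Jonas: 10:30-13:30.
Dana ∩ Dmitri ∩ Teo ∩ Jonas ∩ Clara: 10:30-13:30.
Dana ∩ Dmitri ∩ Teo ∩ Jonas ∩ Clara ∩ Sam: 10:30-12:30.
The longest is 10:30-12:30 at 120 minutes.

120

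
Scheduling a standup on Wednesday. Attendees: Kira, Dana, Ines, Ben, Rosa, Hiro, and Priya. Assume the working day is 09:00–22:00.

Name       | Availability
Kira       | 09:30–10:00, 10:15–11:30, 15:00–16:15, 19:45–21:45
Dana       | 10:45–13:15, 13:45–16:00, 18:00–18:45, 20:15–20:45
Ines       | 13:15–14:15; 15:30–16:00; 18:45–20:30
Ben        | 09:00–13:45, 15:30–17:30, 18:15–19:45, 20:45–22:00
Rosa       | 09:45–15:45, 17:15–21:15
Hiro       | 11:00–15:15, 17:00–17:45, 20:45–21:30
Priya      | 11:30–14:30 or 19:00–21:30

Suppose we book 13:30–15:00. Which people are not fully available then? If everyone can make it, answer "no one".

Ben, Dana, Ines, Kira, Priya

Kira: not fully free for 13:30-15:00. Dana: not fully free for 13:30-15:00. Ines: not fully free for 13:30-15:00. Ben: not fully free for 13:30-15:00. Rosa: free for 13:30-15:00. Hiro: free for 13:30-15:00. Priya: not fully free for 13:30-15:00.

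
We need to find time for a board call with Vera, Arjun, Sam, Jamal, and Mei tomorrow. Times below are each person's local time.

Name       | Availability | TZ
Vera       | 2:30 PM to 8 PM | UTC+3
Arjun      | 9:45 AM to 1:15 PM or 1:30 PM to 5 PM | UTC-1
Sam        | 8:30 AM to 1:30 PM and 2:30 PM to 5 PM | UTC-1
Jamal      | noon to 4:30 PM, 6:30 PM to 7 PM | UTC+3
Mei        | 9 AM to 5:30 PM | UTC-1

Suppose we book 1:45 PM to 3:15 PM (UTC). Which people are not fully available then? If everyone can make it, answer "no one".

Arjun, Jamal, Sam

Vera in UTC: 11:30-17:00 (subtract 3h to convert from UTC+3).
Arjun in UTC: 10:45-14:15, 14:30-18:00 (add 1h to convert from UTC-1).
Sam in UTC: 09:30-14:30, 15:30-18:00 (add 1h to convert from UTC-1).
Jamal in UTC: 09:00-13:30, 15:30-16:00 (subtract 3h to convert from UTC+3).
Mei in UTC: 10:00-18:30 (add 1h to convert from UTC-1).
Vera: free for 13:45-15:15. Arjun: not fully free for 13:45-15:15. Sam: not fully free for 13:45-15:15. Jamal: not fully free for 13:45-15:15. Mei: free for 13:45-15:15.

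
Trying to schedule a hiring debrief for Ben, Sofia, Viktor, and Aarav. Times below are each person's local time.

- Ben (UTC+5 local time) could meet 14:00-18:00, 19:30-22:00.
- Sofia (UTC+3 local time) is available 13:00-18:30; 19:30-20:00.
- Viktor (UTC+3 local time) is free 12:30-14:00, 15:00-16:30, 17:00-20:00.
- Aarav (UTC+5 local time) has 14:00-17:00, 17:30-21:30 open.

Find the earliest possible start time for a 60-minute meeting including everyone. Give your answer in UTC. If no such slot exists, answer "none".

10:00

Ben in UTC: 09:00-13:00, 14:30-17:00 (subtract 5h to convert from UTC+5).
Sofia in UTC: 10:00-15:30, 16:30-17:00 (subtract 3h to convert from UTC+3).
Viktor in UTC: 09:30-11:00, 12:00-13:30, 14:00-17:00 (subtract 3h to convert from UTC+3).
Aarav in UTC: 09:00-12:00, 12:30-16:30 (subtract 5h to convert from UTC+5).
Ben ∩ Sofia: 10:00-13:00, 14:30-15:30, 16:30-17:00.
Ben ∩ Sofia ∩ Viktor: 10:00-11:00, 12:00-13:00, 14:30-15:30, 16:30-17:00.
Ben ∩ Sofia ∩ Viktor ∩ Aarav: 10:00-11:00, 12:30-13:00, 14:30-15:30.
The first common window of at least 60 minutes is 10:00-11:00, so the earliest start is 10:00.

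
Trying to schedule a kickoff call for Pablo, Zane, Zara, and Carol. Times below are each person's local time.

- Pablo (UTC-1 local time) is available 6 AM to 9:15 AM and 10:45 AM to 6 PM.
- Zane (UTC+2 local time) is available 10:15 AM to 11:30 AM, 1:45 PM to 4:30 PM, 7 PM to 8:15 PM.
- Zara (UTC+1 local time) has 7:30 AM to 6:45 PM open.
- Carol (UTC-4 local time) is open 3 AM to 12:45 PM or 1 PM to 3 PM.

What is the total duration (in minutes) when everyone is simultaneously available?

Pablo in UTC: 07:00-10:15, 11:45-19:00 (add 1h to convert from UTC-1).
Zane in UTC: 08:15-09:30, 11:45-14:30, 17:00-18:15 (subtract 2h to convert from UTC+2).
Zara in UTC: 06:30-17:45 (subtract 1h to convert from UTC+1).
Carol in UTC: 07:00-16:45, 17:00-19:00 (add 4h to convert from UTC-4).
Pablo ∩ Zane: 08:15-09:30, 11:45-14:30, 17:00-18:15.
Pablo ∩ Zane ∩ Zara: 08:15-09:30, 11:45-14:30, 17:00-17:45.
Pablo ∩ Zane ∩ Zara ∩ Carol: 08:15-09:30, 11:45-14:30, 17:00-17:45.
Summing the common windows: 75 + 165 + 45 = 285 minutes.

285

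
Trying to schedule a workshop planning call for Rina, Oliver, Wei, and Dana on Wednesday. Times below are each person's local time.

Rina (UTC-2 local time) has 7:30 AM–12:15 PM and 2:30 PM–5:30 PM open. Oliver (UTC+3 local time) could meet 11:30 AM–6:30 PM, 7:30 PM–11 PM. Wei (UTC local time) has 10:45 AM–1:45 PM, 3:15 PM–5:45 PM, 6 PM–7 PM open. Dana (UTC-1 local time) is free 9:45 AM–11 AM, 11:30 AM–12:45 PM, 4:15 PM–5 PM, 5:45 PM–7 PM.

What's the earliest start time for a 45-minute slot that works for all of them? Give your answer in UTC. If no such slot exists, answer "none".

10:45

Rina in UTC: 09:30-14:15, 16:30-19:30 (add 2h to convert from UTC-2).
Oliver in UTC: 08:30-15:30, 16:30-20:00 (subtract 3h to convert from UTC+3).
Wei in UTC: 10:45-13:45, 15:15-17:45, 18:00-19:00.
Dana in UTC: 10:45-12:00, 12:30-13:45, 17:15-18:00, 18:45-20:00 (add 1h to convert from UTC-1).
Rina ∩ Oliver: 09:30-14:15, 16:30-19:30.
Rina ∩ Oliver ∩ Wei: 10:45-13:45, 16:30-17:45, 18:00-19:00.
Rina ∩ Oliver ∩ Wei ∩ Dana: 10:45-12:00, 12:30-13:45, 17:15-17:45, 18:45-19:00.
The first common window of at least 45 minutes is 10:45-12:00, so the earliest start is 10:45.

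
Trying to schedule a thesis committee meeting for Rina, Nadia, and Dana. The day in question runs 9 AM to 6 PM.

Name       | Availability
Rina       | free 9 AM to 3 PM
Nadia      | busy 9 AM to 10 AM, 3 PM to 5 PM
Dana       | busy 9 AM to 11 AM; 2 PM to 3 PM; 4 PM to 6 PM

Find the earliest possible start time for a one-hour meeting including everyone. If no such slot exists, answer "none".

Rina free: 09:00-15:00.
Nadia free: 10:00-15:00, 17:00-18:00 (invert busy blocks within the working day).
Dana free: 11:00-14:00, 15:00-16:00 (invert busy blocks within the working day).
Rina ∩ Nadia: 10:00-15:00.
Rina ∩ Nadia ∩ Dana: 11:00-14:00.
The first common window of at least 60 minutes is 11:00-14:00, so the earliest start is 11:00.

11:00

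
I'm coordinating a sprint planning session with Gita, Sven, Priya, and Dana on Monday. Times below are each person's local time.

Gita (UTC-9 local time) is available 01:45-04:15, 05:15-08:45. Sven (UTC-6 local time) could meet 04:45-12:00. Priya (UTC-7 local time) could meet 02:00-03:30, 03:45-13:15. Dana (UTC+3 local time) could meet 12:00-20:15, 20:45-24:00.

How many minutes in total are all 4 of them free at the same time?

Gita in UTC: 10:45-13:15, 14:15-17:45 (add 9h to convert from UTC-9).
Sven in UTC: 10:45-18:00 (add 6h to convert from UTC-6).
Priya in UTC: 09:00-10:30, 10:45-20:15 (add 7h to convert from UTC-7).
Dana in UTC: 09:00-17:15, 17:45-21:00 (subtract 3h to convert from UTC+3).
Gita ∩ Sven: 10:45-13:15, 14:15-17:45.
Gita ∩ Sven ∩ Priya: 10:45-13:15, 14:15-17:45.
Gita ∩ Sven ∩ Priya ∩ Dana: 10:45-13:15, 14:15-17:15.
Summing the common windows: 150 + 180 = 330 minutes.

330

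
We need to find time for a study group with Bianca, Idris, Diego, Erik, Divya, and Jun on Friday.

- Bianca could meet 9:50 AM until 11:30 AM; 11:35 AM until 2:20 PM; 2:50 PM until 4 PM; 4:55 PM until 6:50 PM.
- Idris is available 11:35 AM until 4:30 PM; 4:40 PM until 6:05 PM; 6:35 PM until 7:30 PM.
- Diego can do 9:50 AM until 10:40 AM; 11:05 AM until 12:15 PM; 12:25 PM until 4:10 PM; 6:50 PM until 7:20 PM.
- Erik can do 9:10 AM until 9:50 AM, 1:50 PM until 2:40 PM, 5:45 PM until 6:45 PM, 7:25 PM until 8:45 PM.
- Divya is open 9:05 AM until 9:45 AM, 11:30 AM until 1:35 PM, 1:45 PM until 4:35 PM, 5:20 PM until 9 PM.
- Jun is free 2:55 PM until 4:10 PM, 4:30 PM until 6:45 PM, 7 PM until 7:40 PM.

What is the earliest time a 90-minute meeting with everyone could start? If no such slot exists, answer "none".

Bianca ∩ Idris: 11:35-14:20, 14:50-16:00, 16:55-18:05, 18:35-18:50.
Bianca ∩ Idris ∩ Diego: 11:35-12:15, 12:25-14:20, 14:50-16:00.
Bianca ∩ Idris ∩ Diego ∩ Erik: 13:50-14:20.
Bianca ∩ Idris ∩ Diego ∩ Erik ∩ Divya: 13:50-14:20.
Bianca ∩ Idris ∩ Diego ∩ Erik ∩ Divya ∩ Jun: ∅.
There is no time when everyone is free.
No common window is at least 90 minutes long.

none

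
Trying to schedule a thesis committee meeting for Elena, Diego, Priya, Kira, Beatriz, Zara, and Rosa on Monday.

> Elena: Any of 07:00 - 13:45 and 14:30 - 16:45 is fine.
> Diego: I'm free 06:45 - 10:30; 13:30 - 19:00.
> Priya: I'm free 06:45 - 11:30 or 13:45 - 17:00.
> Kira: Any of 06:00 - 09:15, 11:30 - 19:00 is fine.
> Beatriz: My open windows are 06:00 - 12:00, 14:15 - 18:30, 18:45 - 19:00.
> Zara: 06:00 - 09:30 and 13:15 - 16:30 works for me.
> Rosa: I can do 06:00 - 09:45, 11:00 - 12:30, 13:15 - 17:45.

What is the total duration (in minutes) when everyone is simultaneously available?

Elena ∩ Diego: 07:00-10:30, 13:30-13:45, 14:30-16:45.
Elena ∩ Diego ∩ Priya: 07:00-10:30, 14:30-16:45.
Elena ∩ Diego ∩ Priya ∩ Kira: 07:00-09:15, 14:30-16:45.
Elena ∩ Diego ∩ Priya ∩ Kira ∩ Beatriz: 07:00-09:15, 14:30-16:45.
Elena ∩ Diego ∩ Priya ∩ Kira ∩ Beatriz ∩ Zara: 07:00-09:15, 14:30-16:30.
Elena ∩ Diego ∩ Priya ∩ Kira ∩ Beatriz ∩ Zara ∩ Rosa: 07:00-09:15, 14:30-16:30.
Those are the intersection windows.
Summing the common windows: 135 + 120 = 255 minutes.

255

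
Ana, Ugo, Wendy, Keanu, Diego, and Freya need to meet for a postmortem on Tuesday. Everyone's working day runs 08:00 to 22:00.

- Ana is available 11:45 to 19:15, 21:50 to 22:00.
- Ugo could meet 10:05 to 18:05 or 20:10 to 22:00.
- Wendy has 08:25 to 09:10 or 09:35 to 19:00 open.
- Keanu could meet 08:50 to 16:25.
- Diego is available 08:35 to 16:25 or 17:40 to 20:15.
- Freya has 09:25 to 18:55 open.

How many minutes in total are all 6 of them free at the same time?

280

Ana ∩ Ugo: 11:45-18:05, 21:50-22:00.
Ana ∩ Ugo ∩ Wendy: 11:45-18:05.
Ana ∩ Ugo ∩ Wendy ∩ Keanu: 11:45-16:25.
Ana ∩ Ugo ∩ Wendy ∩ Keanu ∩ Diego: 11:45-16:25.
Ana ∩ Ugo ∩ Wendy ∩ Keanu ∩ Diego ∩ Freya: 11:45-16:25.
That's a single block of 280 minutes.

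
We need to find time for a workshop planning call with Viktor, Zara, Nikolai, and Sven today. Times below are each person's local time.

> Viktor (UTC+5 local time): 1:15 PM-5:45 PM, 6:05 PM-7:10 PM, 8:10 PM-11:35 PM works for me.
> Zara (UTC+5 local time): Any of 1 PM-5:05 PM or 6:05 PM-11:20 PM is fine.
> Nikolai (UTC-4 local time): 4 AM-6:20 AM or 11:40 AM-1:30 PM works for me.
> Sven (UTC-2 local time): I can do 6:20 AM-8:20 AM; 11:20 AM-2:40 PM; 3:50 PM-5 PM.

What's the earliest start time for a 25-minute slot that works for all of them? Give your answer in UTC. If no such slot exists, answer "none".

Viktor in UTC: 08:15-12:45, 13:05-14:10, 15:10-18:35 (subtract 5h to convert from UTC+5).
Zara in UTC: 08:00-12:05, 13:05-18:20 (subtract 5h to convert from UTC+5).
Nikolai in UTC: 08:00-10:20, 15:40-17:30 (add 4h to convert from UTC-4).
Sven in UTC: 08:20-10:20, 13:20-16:40, 17:50-19:00 (add 2h to convert from UTC-2).
Viktor ∩ Zara: 08:15-12:05, 13:05-14:10, 15:10-18:20.
Viktor ∩ Zara ∩ Nikolai: 08:15-10:20, 15:40-17:30.
Viktor ∩ Zara ∩ Nikolai ∩ Sven: 08:20-10:20, 15:40-16:40.
The first common window of at least 25 minutes is 08:20-10:20, so the earliest start is 08:20.

08:20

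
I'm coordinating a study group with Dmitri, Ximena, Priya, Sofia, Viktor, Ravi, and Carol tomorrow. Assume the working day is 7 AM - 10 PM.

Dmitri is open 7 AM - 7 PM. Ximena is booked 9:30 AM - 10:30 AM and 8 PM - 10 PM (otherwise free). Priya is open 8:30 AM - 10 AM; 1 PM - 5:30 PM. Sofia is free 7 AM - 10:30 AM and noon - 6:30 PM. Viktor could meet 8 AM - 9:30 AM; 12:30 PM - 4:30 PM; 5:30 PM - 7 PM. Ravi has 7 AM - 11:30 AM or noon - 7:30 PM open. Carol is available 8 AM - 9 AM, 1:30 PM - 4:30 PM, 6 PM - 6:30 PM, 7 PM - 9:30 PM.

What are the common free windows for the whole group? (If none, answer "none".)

08:30-09:00, 13:30-16:30

Dmitri free: 07:00-19:00.
Ximena free: 07:00-09:30, 10:30-20:00 (invert busy blocks within the working day).
Priya free: 08:30-10:00, 13:00-17:30.
Sofia free: 07:00-10:30, 12:00-18:30.
Viktor free: 08:00-09:30, 12:30-16:30, 17:30-19:00.
Ravi free: 07:00-11:30, 12:00-19:30.
Carol free: 08:00-09:00, 13:30-16:30, 18:00-18:30, 19:00-21:30.
Dmitri ∩ Ximena: 07:00-09:30, 10:30-19:00.
Dmitri ∩ Ximena ∩ Priya: 08:30-09:30, 13:00-17:30.
Dmitri ∩ Ximena ∩ Priya ∩ Sofia: 08:30-09:30, 13:00-17:30.
Dmitri ∩ Ximena ∩ Priya ∩ Sofia ∩ Viktor: 08:30-09:30, 13:00-16:30.
Dmitri ∩ Ximena ∩ Priya ∩ Sofia ∩ Viktor ∩ Ravi: 08:30-09:30, 13:00-16:30.
Dmitri ∩ Ximena ∩ Priya ∩ Sofia ∩ Viktor ∩ Ravi ∩ Carol: 08:30-09:00, 13:30-16:30.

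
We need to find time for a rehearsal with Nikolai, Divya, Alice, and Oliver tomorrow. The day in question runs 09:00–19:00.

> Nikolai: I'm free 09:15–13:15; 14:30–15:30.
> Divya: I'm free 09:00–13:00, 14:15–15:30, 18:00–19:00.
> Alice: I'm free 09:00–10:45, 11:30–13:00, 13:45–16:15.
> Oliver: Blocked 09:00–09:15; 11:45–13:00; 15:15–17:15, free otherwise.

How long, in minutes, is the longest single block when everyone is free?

90

Nikolai free: 09:15-13:15, 14:30-15:30.
Divya free: 09:00-13:00, 14:15-15:30, 18:00-19:00.
Alice free: 09:00-10:45, 11:30-13:00, 13:45-16:15.
Oliver free: 09:15-11:45, 13:00-15:15, 17:15-19:00 (invert busy blocks within the working day).
Nikolai ∩ Divya: 09:15-13:00, 14:30-15:30.
Nikolai ∩ Divya ∩ Alice: 09:15-10:45, 11:30-13:00, 14:30-15:30.
Nikolai ∩ Divya ∩ Alice ∩ Oliver: 09:15-10:45, 11:30-11:45, 14:30-15:15.
The longest is 09:15-10:45 at 90 minutes.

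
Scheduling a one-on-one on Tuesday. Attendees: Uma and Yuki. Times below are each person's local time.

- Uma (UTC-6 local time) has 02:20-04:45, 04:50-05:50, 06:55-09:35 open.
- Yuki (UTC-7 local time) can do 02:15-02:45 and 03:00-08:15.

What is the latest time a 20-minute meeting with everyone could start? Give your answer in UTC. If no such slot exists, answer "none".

Uma in UTC: 08:20-10:45, 10:50-11:50, 12:55-15:35 (add 6h to convert from UTC-6).
Yuki in UTC: 09:15-09:45, 10:00-15:15 (add 7h to convert from UTC-7).
Uma ∩ Yuki: 09:15-09:45, 10:00-10:45, 10:50-11:50, 12:55-15:15.
The last common window of at least 20 minutes is 12:55-15:15; a 20-minute meeting can start as late as 14:55 and still end by 15:15.

14:55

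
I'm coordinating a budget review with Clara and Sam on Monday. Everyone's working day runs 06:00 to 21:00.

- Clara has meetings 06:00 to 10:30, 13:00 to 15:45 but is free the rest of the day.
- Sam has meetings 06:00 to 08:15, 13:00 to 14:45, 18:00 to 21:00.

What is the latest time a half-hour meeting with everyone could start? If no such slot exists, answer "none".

Clara free: 10:30-13:00, 15:45-21:00 (invert busy blocks within the working day).
Sam free: 08:15-13:00, 14:45-18:00 (invert busy blocks within the working day).
Clara ∩ Sam: 10:30-13:00, 15:45-18:00.
The last common window of at least 30 minutes is 15:45-18:00; a 30-minute meeting can start as late as 17:30 and still end by 18:00.

17:30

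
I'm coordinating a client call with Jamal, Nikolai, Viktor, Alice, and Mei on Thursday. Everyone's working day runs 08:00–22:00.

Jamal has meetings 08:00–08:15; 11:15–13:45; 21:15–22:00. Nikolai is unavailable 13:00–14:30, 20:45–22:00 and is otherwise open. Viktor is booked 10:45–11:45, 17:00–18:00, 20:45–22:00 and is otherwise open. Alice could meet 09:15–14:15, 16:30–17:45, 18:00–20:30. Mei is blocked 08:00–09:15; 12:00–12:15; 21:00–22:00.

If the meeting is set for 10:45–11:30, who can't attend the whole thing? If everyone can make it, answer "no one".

Jamal, Viktor

Jamal free: 08:15-11:15, 13:45-21:15 (invert busy blocks within the working day).
Nikolai free: 08:00-13:00, 14:30-20:45 (invert busy blocks within the working day).
Viktor free: 08:00-10:45, 11:45-17:00, 18:00-20:45 (invert busy blocks within the working day).
Alice free: 09:15-14:15, 16:30-17:45, 18:00-20:30.
Mei free: 09:15-12:00, 12:15-21:00 (invert busy blocks within the working day).
Jamal: not fully free for 10:45-11:30. Nikolai: free for 10:45-11:30. Viktor: not fully free for 10:45-11:30. Alice: free for 10:45-11:30. Mei: free for 10:45-11:30.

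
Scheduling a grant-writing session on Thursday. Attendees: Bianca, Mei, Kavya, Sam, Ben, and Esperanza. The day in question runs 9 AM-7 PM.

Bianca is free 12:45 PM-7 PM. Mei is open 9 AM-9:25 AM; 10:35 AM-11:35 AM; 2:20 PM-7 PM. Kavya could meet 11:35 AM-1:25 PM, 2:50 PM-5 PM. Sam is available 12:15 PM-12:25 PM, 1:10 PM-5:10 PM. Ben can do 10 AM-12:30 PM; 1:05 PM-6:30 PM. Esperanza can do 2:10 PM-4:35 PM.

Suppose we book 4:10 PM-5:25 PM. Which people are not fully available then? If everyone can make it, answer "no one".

Esperanza, Kavya, Sam

Bianca: free for 16:10-17:25. Mei: free for 16:10-17:25. Kavya: not fully free for 16:10-17:25. Sam: not fully free for 16:10-17:25. Ben: free for 16:10-17:25. Esperanza: not fully free for 16:10-17:25.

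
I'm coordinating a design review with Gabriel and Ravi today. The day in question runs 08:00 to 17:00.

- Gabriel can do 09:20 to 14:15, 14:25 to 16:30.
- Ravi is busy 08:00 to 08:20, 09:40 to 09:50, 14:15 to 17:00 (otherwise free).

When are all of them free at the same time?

09:20-09:40, 09:50-14:15

Gabriel free: 09:20-14:15, 14:25-16:30.
Ravi free: 08:20-09:40, 09:50-14:15 (invert busy blocks within the working day).
Gabriel ∩ Ravi: 09:20-09:40, 09:50-14:15.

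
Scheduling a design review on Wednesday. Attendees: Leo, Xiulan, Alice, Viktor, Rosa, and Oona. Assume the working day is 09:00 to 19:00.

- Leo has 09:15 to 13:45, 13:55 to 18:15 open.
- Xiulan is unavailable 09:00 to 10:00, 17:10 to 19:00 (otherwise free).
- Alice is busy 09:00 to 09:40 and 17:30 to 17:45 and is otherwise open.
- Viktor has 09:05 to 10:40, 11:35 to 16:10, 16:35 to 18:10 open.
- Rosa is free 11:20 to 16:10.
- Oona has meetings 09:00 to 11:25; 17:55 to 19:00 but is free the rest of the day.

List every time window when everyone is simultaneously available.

11:35-13:45, 13:55-16:10

Leo free: 09:15-13:45, 13:55-18:15.
Xiulan free: 10:00-17:10 (invert busy blocks within the working day).
Alice free: 09:40-17:30, 17:45-19:00 (invert busy blocks within the working day).
Viktor free: 09:05-10:40, 11:35-16:10, 16:35-18:10.
Rosa free: 11:20-16:10.
Oona free: 11:25-17:55 (invert busy blocks within the working day).
Leo ∩ Xiulan: 10:00-13:45, 13:55-17:10.
Leo ∩ Xiulan ∩ Alice: 10:00-13:45, 13:55-17:10.
Leo ∩ Xiulan ∩ Alice ∩ Viktor: 10:00-10:40, 11:35-13:45, 13:55-16:10, 16:35-17:10.
Leo ∩ Xiulan ∩ Alice ∩ Viktor ∩ Rosa: 11:35-13:45, 13:55-16:10.
Leo ∩ Xiulan ∩ Alice ∩ Viktor ∩ Rosa ∩ Oona: 11:35-13:45, 13:55-16:10.
Those are the intersection windows.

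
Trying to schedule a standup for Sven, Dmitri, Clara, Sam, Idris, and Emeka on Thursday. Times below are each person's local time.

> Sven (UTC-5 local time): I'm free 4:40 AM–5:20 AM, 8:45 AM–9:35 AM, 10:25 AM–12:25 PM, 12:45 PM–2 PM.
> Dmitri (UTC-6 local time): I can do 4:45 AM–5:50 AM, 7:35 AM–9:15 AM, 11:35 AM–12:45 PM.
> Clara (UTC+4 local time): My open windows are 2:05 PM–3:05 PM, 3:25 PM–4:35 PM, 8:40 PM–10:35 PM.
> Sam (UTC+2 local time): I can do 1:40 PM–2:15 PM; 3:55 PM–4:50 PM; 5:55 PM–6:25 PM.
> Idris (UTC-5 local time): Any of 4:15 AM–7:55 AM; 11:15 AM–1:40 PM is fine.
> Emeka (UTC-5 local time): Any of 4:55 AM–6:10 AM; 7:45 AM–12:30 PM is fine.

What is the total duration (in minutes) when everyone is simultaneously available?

0

Sven in UTC: 09:40-10:20, 13:45-14:35, 15:25-17:25, 17:45-19:00 (add 5h to convert from UTC-5).
Dmitri in UTC: 10:45-11:50, 13:35-15:15, 17:35-18:45 (add 6h to convert from UTC-6).
Clara in UTC: 10:05-11:05, 11:25-12:35, 16:40-18:35 (subtract 4h to convert from UTC+4).
Sam in UTC: 11:40-12:15, 13:55-14:50, 15:55-16:25 (subtract 2h to convert from UTC+2).
Idris in UTC: 09:15-12:55, 16:15-18:40 (add 5h to convert from UTC-5).
Emeka in UTC: 09:55-11:10, 12:45-17:30 (add 5h to convert from UTC-5).
Sven ∩ Dmitri: 13:45-14:35, 17:45-18:45.
Sven ∩ Dmitri ∩ Clara: 17:45-18:35.
Sven ∩ Dmitri ∩ Clara ∩ Sam: ∅.
Sven ∩ Dmitri ∩ Clara ∩ Sam ∩ Idris: ∅.
Sven ∩ Dmitri ∩ Clara ∩ Sam ∩ Idris ∩ Emeka: ∅.
There is no time when everyone is free.
There is no common window, so the total is 0 minutes.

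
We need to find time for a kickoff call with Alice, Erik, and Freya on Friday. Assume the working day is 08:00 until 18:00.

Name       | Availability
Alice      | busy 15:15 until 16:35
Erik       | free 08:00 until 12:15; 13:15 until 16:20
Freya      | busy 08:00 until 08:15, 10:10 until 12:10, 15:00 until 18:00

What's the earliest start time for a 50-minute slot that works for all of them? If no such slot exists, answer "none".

Alice free: 08:00-15:15, 16:35-18:00 (invert busy blocks within the working day).
Erik free: 08:00-12:15, 13:15-16:20.
Freya free: 08:15-10:10, 12:10-15:00 (invert busy blocks within the working day).
Alice ∩ Erik: 08:00-12:15, 13:15-15:15.
Alice ∩ Erik ∩ Freya: 08:15-10:10, 12:10-12:15, 13:15-15:00.
The first common window of at least 50 minutes is 08:15-10:10, so the earliest start is 08:15.

08:15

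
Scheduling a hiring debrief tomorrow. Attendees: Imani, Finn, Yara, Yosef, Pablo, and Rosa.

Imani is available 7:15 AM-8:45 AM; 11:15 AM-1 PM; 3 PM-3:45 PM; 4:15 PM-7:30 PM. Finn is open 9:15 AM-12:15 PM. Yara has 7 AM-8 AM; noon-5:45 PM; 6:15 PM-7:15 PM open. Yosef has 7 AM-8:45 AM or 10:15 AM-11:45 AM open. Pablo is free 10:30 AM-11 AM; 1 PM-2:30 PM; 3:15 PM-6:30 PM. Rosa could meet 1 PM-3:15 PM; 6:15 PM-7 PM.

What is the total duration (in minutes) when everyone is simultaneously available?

0

Imani ∩ Finn: 11:15-12:15.
Imani ∩ Finn ∩ Yara: 12:00-12:15.
Imani ∩ Finn ∩ Yara ∩ Yosef: ∅.
Imani ∩ Finn ∩ Yara ∩ Yosef ∩ Pablo: ∅.
Imani ∩ Finn ∩ Yara ∩ Yosef ∩ Pablo ∩ Rosa: ∅.
There is no time when everyone is free.
There is no common window, so the total is 0 minutes.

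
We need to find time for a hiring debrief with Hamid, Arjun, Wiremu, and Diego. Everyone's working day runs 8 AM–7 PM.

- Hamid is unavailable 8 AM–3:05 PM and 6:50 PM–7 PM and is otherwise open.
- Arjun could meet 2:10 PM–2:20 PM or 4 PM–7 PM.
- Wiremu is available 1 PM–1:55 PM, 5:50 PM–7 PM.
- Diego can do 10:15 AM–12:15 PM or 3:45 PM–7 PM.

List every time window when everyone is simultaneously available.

17:50-18:50

Hamid free: 15:05-18:50 (invert busy blocks within the working day).
Arjun free: 14:10-14:20, 16:00-19:00.
Wiremu free: 13:00-13:55, 17:50-19:00.
Diego free: 10:15-12:15, 15:45-19:00.
Hamid ∩ Arjun: 16:00-18:50.
Hamid ∩ Arjun ∩ Wiremu: 17:50-18:50.
Hamid ∩ Arjun ∩ Wiremu ∩ Diego: 17:50-18:50.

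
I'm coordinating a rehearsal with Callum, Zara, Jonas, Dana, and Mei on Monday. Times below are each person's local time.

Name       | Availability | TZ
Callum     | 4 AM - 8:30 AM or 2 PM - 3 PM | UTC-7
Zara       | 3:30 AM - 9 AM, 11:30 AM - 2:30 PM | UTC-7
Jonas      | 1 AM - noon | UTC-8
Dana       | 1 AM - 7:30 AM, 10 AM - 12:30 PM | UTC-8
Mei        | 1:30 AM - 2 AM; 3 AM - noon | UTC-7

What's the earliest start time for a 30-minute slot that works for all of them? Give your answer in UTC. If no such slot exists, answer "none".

11:00

Callum in UTC: 11:00-15:30, 21:00-22:00 (add 7h to convert from UTC-7).
Zara in UTC: 10:30-16:00, 18:30-21:30 (add 7h to convert from UTC-7).
Jonas in UTC: 09:00-20:00 (add 8h to convert from UTC-8).
Dana in UTC: 09:00-15:30, 18:00-20:30 (add 8h to convert from UTC-8).
Mei in UTC: 08:30-09:00, 10:00-19:00 (add 7h to convert from UTC-7).
Callum ∩ Zara: 11:00-15:30, 21:00-21:30.
Callum ∩ Zara ∩ Jonas: 11:00-15:30.
Callum ∩ Zara ∩ Jonas ∩ Dana: 11:00-15:30.
Callum ∩ Zara ∩ Jonas ∩ Dana ∩ Mei: 11:00-15:30.
Those are the intersection windows.
The first common window of at least 30 minutes is 11:00-15:30, so the earliest start is 11:00.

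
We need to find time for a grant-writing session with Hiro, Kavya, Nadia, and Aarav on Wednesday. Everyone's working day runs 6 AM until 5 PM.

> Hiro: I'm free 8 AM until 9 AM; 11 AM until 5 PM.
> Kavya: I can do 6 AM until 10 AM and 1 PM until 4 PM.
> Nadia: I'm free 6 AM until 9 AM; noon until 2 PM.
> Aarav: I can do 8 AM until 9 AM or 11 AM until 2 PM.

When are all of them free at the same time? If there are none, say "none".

Hiro ∩ Kavya: 08:00-09:00, 13:00-16:00.
Hiro ∩ Kavya ∩ Nadia: 08:00-09:00, 13:00-14:00.
Hiro ∩ Kavya ∩ Nadia ∩ Aarav: 08:00-09:00, 13:00-14:00.
Those are the intersection windows.

08:00-09:00, 13:00-14:00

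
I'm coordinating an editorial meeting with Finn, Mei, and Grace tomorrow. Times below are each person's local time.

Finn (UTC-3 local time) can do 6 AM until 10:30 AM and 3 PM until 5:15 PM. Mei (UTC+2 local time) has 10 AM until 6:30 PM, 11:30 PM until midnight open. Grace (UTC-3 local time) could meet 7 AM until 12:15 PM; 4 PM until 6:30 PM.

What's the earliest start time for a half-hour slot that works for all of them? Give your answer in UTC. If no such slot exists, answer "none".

10:00

Finn in UTC: 09:00-13:30, 18:00-20:15 (add 3h to convert from UTC-3).
Mei in UTC: 08:00-16:30, 21:30-22:00 (subtract 2h to convert from UTC+2).
Grace in UTC: 10:00-15:15, 19:00-21:30 (add 3h to convert from UTC-3).
Finn ∩ Mei: 09:00-13:30.
Finn ∩ Mei ∩ Grace: 10:00-13:30.
Those are the intersection windows.
The first common window of at least 30 minutes is 10:00-13:30, so the earliest start is 10:00.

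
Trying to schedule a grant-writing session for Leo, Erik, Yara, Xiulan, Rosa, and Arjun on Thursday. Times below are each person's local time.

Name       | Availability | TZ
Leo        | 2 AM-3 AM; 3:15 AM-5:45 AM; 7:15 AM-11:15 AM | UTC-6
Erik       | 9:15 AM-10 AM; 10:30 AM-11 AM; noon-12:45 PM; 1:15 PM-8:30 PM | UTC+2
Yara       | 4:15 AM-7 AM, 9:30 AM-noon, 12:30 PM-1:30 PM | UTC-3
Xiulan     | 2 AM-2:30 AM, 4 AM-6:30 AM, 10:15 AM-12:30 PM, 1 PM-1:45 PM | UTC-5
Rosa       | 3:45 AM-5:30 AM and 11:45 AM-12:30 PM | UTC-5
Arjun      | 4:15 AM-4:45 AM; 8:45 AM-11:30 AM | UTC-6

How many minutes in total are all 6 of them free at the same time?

0

Leo in UTC: 08:00-09:00, 09:15-11:45, 13:15-17:15 (add 6h to convert from UTC-6).
Erik in UTC: 07:15-08:00, 08:30-09:00, 10:00-10:45, 11:15-18:30 (subtract 2h to convert from UTC+2).
Yara in UTC: 07:15-10:00, 12:30-15:00, 15:30-16:30 (add 3h to convert from UTC-3).
Xiulan in UTC: 07:00-07:30, 09:00-11:30, 15:15-17:30, 18:00-18:45 (add 5h to convert from UTC-5).
Rosa in UTC: 08:45-10:30, 16:45-17:30 (add 5h to convert from UTC-5).
Arjun in UTC: 10:15-10:45, 14:45-17:30 (add 6h to convert from UTC-6).
Leo ∩ Erik: 08:30-09:00, 10:00-10:45, 11:15-11:45, 13:15-17:15.
Leo ∩ Erik ∩ Yara: 08:30-09:00, 13:15-15:00, 15:30-16:30.
Leo ∩ Erik ∩ Yara ∩ Xiulan: 15:30-16:30.
Leo ∩ Erik ∩ Yara ∩ Xiulan ∩ Rosa: ∅.
Leo ∩ Erik ∩ Yara ∩ Xiulan ∩ Rosa ∩ Arjun: ∅.
There is no time when everyone is free.
There is no common window, so the total is 0 minutes.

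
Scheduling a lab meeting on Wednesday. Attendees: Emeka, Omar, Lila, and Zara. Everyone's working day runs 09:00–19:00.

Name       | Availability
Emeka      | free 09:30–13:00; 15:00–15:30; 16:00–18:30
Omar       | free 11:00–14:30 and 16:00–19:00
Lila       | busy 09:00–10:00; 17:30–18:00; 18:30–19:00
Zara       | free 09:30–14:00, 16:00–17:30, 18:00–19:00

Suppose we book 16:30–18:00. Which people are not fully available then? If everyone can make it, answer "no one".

Lila, Zara

Emeka free: 09:30-13:00, 15:00-15:30, 16:00-18:30.
Omar free: 11:00-14:30, 16:00-19:00.
Lila free: 10:00-17:30, 18:00-18:30 (invert busy blocks within the working day).
Zara free: 09:30-14:00, 16:00-17:30, 18:00-19:00.
Emeka: free for 16:30-18:00. Omar: free for 16:30-18:00. Lila: not fully free for 16:30-18:00. Zara: not fully free for 16:30-18:00.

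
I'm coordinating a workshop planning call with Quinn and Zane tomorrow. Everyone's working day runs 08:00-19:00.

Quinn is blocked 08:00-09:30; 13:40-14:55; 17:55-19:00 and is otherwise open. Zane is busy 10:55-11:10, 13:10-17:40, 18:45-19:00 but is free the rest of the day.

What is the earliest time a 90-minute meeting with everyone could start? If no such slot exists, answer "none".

11:10

Quinn free: 09:30-13:40, 14:55-17:55 (invert busy blocks within the working day).
Zane free: 08:00-10:55, 11:10-13:10, 17:40-18:45 (invert busy blocks within the working day).
Quinn ∩ Zane: 09:30-10:55, 11:10-13:10, 17:40-17:55.
Those are the intersection windows.
The first common window of at least 90 minutes is 11:10-13:10, so the earliest start is 11:10.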